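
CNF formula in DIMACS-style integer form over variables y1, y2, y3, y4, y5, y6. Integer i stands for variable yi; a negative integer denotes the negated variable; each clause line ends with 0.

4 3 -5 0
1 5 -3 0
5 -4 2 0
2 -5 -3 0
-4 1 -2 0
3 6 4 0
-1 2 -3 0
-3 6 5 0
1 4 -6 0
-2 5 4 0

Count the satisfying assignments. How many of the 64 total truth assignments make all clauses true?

15

Case analysis on y3 and y4:
  y3=T, y4=T: remaining (y1,y2,y5,y6) ∈ {(T,T,F,T); (T,T,T,F); (T,T,T,T)} — 3.
  y3=T, y4=F: remaining (y1,y2,y5,y6) ∈ {(F,T,T,F); (T,T,T,F); (T,T,T,T)} — 3.
  y3=F, y4=T: y6 free; 4 ways for (y1,y2,y5) × 2^1 = 8.
  y3=F, y4=F: remaining (y1,y2,y5,y6) ∈ {(T,F,F,T)} — 1.
Total: 3 + 3 + 8 + 1 = 15.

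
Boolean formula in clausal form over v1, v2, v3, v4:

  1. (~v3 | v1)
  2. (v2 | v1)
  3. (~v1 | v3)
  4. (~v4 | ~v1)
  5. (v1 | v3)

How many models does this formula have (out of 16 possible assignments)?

2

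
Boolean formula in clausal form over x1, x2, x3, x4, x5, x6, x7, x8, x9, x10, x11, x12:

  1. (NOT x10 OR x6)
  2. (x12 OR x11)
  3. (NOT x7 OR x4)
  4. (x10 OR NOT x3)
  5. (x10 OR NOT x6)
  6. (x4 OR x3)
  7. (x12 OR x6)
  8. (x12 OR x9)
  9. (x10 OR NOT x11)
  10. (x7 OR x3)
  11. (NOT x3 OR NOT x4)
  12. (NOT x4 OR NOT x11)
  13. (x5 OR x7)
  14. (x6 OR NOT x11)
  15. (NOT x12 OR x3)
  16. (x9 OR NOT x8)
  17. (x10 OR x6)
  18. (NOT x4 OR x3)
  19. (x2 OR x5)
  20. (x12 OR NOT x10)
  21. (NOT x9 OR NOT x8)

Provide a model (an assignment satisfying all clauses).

x1=False, x2=False, x3=True, x4=False, x5=True, x6=True, x7=False, x8=False, x9=True, x10=True, x11=False, x12=True

Check each clause:
  1. (NOT x10 OR x6) — x6 is true.
  2. (x11 OR x12) — x12 is true.
  3. (NOT x7 OR x4) — NOT x7 is true.
  4. (NOT x3 OR x10) — x10 is true.
  5. (x10 OR NOT x6) — x10 is true.
  6. (x4 OR x3) — x3 is true.
  7. (x12 OR x6) — x12 is true.
  8. (x9 OR x12) — x9 is true.
  9. (NOT x11 OR x10) — x10 is true.
  10. (x7 OR x3) — x3 is true.
  11. (NOT x4 OR NOT x3) — NOT x4 is true.
  12. (NOT x4 OR NOT x11) — NOT x4 is true.
  13. (x5 OR x7) — x5 is true.
  14. (x6 OR NOT x11) — NOT x11 is true.
  15. (x3 OR NOT x12) — x3 is true.
  16. (NOT x8 OR x9) — NOT x8 is true.
  17. (x10 OR x6) — x10 is true.
  18. (x3 OR NOT x4) — x3 is true.
  19. (x5 OR x2) — x5 is true.
  20. (x12 OR NOT x10) — x12 is true.
  21. (NOT x9 OR NOT x8) — NOT x8 is true.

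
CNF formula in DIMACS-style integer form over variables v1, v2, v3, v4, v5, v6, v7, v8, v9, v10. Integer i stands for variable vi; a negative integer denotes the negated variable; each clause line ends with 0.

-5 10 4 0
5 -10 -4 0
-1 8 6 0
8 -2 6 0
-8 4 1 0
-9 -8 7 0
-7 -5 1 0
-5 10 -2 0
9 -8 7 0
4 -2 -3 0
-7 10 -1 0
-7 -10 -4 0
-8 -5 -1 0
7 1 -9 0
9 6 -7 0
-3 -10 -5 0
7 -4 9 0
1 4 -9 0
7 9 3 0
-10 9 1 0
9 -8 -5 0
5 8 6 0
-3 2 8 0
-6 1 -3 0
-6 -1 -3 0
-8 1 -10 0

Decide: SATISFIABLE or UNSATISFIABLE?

SATISFIABLE

Set v1 = True and propagate.
The remaining clauses are satisfied by v2 = False, v3 = False, v4 = False, v5 = True, v6 = True, v7 = True, v8 = False, v9 = True, v10 = True.
Every clause has at least one true literal under this assignment.
So v1=True, v2=False, v3=False, v4=False, v5=True, v6=True, v7=True, v8=False, v9=True, v10=True is a satisfying assignment.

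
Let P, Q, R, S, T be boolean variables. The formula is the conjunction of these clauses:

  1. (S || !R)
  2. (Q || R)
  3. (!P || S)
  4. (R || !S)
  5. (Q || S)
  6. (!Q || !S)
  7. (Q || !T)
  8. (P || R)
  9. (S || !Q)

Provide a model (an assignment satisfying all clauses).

P=1, Q=0, R=1, S=1, T=0

T occurs only negated in the remaining clauses — set T = False.
Branch on P: take P = True.
  then S is forced to True.
  then R is forced to True.
  then Q is forced to False.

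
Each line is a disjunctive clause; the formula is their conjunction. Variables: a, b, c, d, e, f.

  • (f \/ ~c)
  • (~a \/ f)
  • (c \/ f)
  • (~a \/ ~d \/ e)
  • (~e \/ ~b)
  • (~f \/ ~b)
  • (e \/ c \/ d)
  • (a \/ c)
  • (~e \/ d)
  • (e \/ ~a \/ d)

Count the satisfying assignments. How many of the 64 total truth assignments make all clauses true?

5

The models are:
  a=0 b=0 c=1 d=0 e=0 f=1
  a=0 b=0 c=1 d=1 e=0 f=1
  a=0 b=0 c=1 d=1 e=1 f=1
  a=1 b=0 c=0 d=1 e=1 f=1
  a=1 b=0 c=1 d=1 e=1 f=1
That's 5 in total.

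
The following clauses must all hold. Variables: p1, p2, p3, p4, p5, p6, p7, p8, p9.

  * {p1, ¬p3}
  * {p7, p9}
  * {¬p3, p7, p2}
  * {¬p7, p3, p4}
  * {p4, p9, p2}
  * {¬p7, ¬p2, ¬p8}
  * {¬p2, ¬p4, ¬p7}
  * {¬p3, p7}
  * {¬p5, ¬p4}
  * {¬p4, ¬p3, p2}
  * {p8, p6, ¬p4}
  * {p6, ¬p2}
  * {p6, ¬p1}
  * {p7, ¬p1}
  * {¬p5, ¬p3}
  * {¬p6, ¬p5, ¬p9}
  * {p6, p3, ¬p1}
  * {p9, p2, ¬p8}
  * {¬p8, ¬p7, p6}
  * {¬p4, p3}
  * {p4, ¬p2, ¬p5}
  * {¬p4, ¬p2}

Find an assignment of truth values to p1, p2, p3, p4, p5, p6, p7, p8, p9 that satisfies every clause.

p5 occurs only negated in the remaining clauses — set p5 = False.
Branch on p1: take p1 = False.
  then p3 is forced to False.
  then p4 is forced to False.
  then p7 is forced to False.
  then p9 is forced to True.
Try p2 = True.
  then p6 is forced to True.
p8 is now unconstrained; take p8 = False.

p1=False  p2=True  p3=False  p4=False  p5=False  p6=True  p7=False  p8=False  p9=True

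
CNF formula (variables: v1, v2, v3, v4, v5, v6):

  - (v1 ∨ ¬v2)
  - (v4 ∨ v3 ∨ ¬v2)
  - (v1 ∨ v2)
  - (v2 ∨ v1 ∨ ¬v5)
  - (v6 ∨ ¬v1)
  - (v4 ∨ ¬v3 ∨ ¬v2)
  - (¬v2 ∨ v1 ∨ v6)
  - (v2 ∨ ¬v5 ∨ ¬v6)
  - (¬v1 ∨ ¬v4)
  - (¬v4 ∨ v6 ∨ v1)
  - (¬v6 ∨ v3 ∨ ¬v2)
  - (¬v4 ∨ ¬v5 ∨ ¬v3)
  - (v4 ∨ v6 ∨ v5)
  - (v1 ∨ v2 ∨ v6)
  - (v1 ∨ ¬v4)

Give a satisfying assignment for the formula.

v1 = True, v2 = False, v3 = True, v4 = False, v5 = False, v6 = True

Check each clause:
  1. (v1 ∨ ¬v2) — v1 is true.
  2. (¬v2 ∨ v4 ∨ v3) — v3 is true.
  3. (v2 ∨ v1) — v1 is true.
  4. (v2 ∨ ¬v5 ∨ v1) — v1 is true.
  5. (v6 ∨ ¬v1) — v6 is true.
  6. (¬v2 ∨ v4 ∨ ¬v3) — ¬v2 is true.
  7. (v6 ∨ ¬v2 ∨ v1) — v1 is true.
  8. (¬v6 ∨ ¬v5 ∨ v2) — ¬v5 is true.
  9. (¬v1 ∨ ¬v4) — ¬v4 is true.
  10. (v1 ∨ ¬v4 ∨ v6) — v1 is true.
  11. (¬v2 ∨ v3 ∨ ¬v6) — v3 is true.
  12. (¬v3 ∨ ¬v5 ∨ ¬v4) — ¬v5 is true.
  13. (v5 ∨ v6 ∨ v4) — v6 is true.
  14. (v2 ∨ v6 ∨ v1) — v1 is true.
  15. (¬v4 ∨ v1) — v1 is true.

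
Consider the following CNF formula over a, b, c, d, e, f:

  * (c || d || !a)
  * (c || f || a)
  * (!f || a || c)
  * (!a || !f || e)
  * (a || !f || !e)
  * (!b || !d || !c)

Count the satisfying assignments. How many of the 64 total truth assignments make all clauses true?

Case analysis on a and c:
  a=T, c=T: 9 of the 16 assignments to (b,d,e,f) work.
  a=T, c=F: b free; 3 ways for (d,e,f) × 2^1 = 6.
  a=F, c=T: 9 of the 16 assignments to (b,d,e,f) work.
  a=F, c=F: a clause becomes empty — 0.
Total: 9 + 6 + 9 + 0 = 24.

24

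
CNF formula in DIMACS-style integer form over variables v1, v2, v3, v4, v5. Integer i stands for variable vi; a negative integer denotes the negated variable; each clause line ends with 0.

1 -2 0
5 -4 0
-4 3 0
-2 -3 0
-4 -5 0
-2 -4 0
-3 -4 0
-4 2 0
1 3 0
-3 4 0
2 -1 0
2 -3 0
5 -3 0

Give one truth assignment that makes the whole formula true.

Set v1 = True and propagate.
  then v2 is forced to True.
  then v3 is forced to False.
  then v4 is forced to False.
v5 is now unconstrained; take v5 = False.

v1 = True, v2 = True, v3 = False, v4 = False, v5 = False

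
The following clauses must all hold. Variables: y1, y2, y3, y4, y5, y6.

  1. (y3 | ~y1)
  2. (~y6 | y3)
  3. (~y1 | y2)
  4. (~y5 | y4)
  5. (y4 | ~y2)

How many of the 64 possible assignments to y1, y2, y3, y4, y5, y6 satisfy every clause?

19

Case analysis on y1 and y2:
  y1=1, y2=1: remaining (y3,y4,y5,y6) ∈ {(1,1,0,0); (1,1,0,1); (1,1,1,0); (1,1,1,1)} — 4.
  y1=1, y2=0: a clause becomes empty — 0.
  y1=0, y2=1: y5 free; 3 ways for (y3,y4,y6) × 2^1 = 6.
  y1=0, y2=0: 9 of the 16 assignments to (y3,y4,y5,y6) work.
Total: 4 + 0 + 6 + 9 = 19.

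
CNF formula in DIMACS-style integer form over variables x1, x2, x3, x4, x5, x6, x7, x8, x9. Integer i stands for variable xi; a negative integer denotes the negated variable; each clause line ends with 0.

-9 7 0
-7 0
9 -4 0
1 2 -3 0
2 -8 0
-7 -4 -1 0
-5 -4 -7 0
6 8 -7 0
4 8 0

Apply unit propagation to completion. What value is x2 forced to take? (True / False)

Unit clause (¬x7) sets x7 = False.
(¬x9 ∨ x7): since x7 = False, the clause reduces to (¬x9). x9 = False.
In (¬x4 ∨ x9), x9 is now false; ¬x4 must hold, so x4 = False.
In (x4 ∨ x8), x4 is now false; x8 must hold, so x8 = True.
In (¬x8 ∨ x2), ¬x8 is now false; x2 must hold, so x2 = True.

True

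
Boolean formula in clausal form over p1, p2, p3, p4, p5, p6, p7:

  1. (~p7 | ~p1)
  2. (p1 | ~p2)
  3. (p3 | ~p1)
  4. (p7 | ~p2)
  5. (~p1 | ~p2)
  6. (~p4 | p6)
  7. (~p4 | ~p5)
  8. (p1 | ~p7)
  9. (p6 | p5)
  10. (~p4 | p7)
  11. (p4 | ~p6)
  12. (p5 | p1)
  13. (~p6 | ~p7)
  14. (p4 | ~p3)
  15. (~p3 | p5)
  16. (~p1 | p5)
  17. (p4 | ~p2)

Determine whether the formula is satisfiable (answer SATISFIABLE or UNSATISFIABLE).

Pure literal: p2 appears only negated; assign p2 = False.
Try p1 = False.
  then p7 is forced to False.
  then p4 is forced to False.
  then p6 is forced to False.
  then p5 is forced to True.
  then p3 is forced to False.
So p1=False  p2=False  p3=False  p4=False  p5=True  p6=False  p7=False is a satisfying assignment.

SATISFIABLE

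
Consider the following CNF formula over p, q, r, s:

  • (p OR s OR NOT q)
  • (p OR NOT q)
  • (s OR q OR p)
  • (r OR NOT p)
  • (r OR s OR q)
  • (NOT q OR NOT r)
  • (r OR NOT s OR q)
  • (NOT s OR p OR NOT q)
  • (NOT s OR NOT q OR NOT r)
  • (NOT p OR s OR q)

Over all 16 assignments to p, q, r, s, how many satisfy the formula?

2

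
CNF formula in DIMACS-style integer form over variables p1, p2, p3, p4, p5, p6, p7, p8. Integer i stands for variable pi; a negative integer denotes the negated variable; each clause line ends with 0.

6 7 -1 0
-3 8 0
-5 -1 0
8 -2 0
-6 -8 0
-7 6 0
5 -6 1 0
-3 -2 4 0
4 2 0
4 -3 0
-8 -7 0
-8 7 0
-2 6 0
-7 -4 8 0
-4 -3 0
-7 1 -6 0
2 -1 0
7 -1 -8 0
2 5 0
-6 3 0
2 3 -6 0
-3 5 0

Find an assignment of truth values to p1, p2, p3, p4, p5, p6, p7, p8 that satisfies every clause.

Set p1 = False and propagate.
The remaining clauses are satisfied by p2 = False, p3 = False, p4 = True, p5 = True, p6 = False, p7 = False, p8 = False.
Every clause has at least one true literal under this assignment.

p1=0  p2=0  p3=0  p4=1  p5=1  p6=0  p7=0  p8=0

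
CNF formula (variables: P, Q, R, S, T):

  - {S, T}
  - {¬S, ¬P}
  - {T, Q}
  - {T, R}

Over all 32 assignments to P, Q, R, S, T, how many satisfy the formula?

13

Case analysis on T and S:
  T=T, S=T: remaining (P,Q,R) ∈ {(F,F,F); (F,F,T); (F,T,F); (F,T,T)} — 4.
  T=T, S=F: P, Q, R free → 2^3 = 8.
  T=F, S=T: remaining (P,Q,R) ∈ {(F,T,T)} — 1.
  T=F, S=F: a clause becomes empty — 0.
Total: 4 + 8 + 1 + 0 = 13.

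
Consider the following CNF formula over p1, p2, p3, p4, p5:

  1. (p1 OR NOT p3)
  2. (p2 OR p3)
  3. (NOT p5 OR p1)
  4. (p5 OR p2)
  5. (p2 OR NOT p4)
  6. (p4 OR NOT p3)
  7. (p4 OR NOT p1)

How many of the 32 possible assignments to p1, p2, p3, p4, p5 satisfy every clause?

Satisfying assignments:
  p1=F p2=T p3=F p4=F p5=F
  p1=F p2=T p3=F p4=T p5=F
  p1=T p2=T p3=F p4=T p5=F
  p1=T p2=T p3=F p4=T p5=T
  p1=T p2=T p3=T p4=T p5=F
  p1=T p2=T p3=T p4=T p5=T
Count: 6.

6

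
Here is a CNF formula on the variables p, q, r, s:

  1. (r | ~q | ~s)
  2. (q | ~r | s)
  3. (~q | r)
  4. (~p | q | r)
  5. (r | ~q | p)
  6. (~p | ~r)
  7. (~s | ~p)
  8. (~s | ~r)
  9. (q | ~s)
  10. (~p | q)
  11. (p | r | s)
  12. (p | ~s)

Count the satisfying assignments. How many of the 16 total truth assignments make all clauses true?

1

Satisfying assignments:
  p=0 q=1 r=1 s=0
Count: 1.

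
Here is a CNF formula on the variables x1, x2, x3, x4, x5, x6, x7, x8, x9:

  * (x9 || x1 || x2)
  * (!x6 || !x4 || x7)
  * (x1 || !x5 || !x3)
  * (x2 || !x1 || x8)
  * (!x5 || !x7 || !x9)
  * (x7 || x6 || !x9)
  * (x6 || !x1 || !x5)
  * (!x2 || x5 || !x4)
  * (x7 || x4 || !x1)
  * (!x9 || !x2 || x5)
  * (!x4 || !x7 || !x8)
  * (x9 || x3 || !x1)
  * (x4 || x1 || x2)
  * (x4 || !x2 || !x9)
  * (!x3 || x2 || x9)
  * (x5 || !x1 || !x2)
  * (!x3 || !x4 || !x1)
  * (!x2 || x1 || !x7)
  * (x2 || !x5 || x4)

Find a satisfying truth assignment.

x1=False, x2=True, x3=False, x4=False, x5=True, x6=True, x7=False, x8=False, x9=False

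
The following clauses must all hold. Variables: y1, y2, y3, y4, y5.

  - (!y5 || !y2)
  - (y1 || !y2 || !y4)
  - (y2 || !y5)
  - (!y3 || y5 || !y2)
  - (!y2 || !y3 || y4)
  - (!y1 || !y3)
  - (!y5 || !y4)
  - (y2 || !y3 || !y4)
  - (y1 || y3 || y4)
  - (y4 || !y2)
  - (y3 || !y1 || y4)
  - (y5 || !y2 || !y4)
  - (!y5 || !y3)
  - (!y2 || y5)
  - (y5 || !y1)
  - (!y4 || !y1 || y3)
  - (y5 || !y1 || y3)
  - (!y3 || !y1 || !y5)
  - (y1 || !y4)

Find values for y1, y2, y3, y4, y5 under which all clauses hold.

y1=F  y2=F  y3=T  y4=F  y5=F

Set y1 = False and propagate.
  then y4 is forced to False.
  then y3 is forced to True.
  then y2 is forced to False.
  then y5 is forced to False.
Every clause has at least one true literal under this assignment.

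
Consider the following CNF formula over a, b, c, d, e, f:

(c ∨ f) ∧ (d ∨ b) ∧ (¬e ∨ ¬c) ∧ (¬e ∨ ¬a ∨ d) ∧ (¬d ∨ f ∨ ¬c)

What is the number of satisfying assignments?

Case analysis on c and d:
  c=T, d=T: remaining (a,b,e,f) ∈ {(F,F,F,T); (F,T,F,T); (T,F,F,T); (T,T,F,T)} — 4.
  c=T, d=F: remaining (a,b,e,f) ∈ {(F,T,F,F); (F,T,F,T); (T,T,F,F); (T,T,F,T)} — 4.
  c=F, d=T: forces f=T; a, b, e free → 2^3 = 8.
  c=F, d=F: remaining (a,b,e,f) ∈ {(F,T,F,T); (F,T,T,T); (T,T,F,T)} — 3.
Total: 4 + 4 + 8 + 3 = 19.

19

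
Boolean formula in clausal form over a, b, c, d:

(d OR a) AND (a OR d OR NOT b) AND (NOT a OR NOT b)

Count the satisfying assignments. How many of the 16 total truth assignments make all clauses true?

Split on a, then b.
  a=T, b=T: a clause becomes empty — 0.
  a=T, b=F: remaining (c,d) ∈ {(F,F); (F,T); (T,F); (T,T)} — 4.
  a=F, b=T: remaining (c,d) ∈ {(F,T); (T,T)} — 2.
  a=F, b=F: remaining (c,d) ∈ {(F,T); (T,T)} — 2.
Total: 0 + 4 + 2 + 2 = 8.

8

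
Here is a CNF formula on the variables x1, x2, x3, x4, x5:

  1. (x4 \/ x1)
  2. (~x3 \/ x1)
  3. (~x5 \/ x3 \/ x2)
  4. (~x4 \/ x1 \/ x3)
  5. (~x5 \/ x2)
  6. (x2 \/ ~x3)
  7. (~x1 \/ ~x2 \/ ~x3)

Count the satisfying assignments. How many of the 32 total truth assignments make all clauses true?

6

Satisfying assignments:
  x1=1 x2=0 x3=0 x4=0 x5=0
  x1=1 x2=0 x3=0 x4=1 x5=0
  x1=1 x2=1 x3=0 x4=0 x5=0
  x1=1 x2=1 x3=0 x4=0 x5=1
  x1=1 x2=1 x3=0 x4=1 x5=0
  x1=1 x2=1 x3=0 x4=1 x5=1
Count: 6.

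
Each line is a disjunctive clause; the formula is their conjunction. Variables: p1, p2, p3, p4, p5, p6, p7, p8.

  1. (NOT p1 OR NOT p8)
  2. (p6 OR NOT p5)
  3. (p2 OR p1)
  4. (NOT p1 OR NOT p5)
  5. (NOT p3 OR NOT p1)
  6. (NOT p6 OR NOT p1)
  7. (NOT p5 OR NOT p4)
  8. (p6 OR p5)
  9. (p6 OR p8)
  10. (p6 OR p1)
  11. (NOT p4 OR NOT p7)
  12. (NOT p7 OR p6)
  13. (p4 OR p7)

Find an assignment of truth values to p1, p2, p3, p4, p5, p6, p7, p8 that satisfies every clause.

p1 = False, p2 = True, p3 = True, p4 = True, p5 = False, p6 = True, p7 = False, p8 = True

p2 occurs only positively in the remaining clauses — set p2 = True.
Try p1 = False.
  then p6 is forced to True.
Set p4 = True and propagate.
  then p5 is forced to False.
  then p7 is forced to False.
p3, p8 are now unconstrained; take p3 = True, p8 = True.
Check each clause:
  1. (NOT p8 OR NOT p1) — NOT p1 is true.
  2. (NOT p5 OR p6) — NOT p5 is true.
  3. (p2 OR p1) — p2 is true.
  4. (NOT p5 OR NOT p1) — NOT p5 is true.
  5. (NOT p1 OR NOT p3) — NOT p1 is true.
  6. (NOT p6 OR NOT p1) — NOT p1 is true.
  7. (NOT p5 OR NOT p4) — NOT p5 is true.
  8. (p5 OR p6) — p6 is true.
  9. (p8 OR p6) — p8 is true.
  10. (p6 OR p1) — p6 is true.
  11. (NOT p7 OR NOT p4) — NOT p7 is true.
  12. (NOT p7 OR p6) — NOT p7 is true.
  13. (p4 OR p7) — p4 is true.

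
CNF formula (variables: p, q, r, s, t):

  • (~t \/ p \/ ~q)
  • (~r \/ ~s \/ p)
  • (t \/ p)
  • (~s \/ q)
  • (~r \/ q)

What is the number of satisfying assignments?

11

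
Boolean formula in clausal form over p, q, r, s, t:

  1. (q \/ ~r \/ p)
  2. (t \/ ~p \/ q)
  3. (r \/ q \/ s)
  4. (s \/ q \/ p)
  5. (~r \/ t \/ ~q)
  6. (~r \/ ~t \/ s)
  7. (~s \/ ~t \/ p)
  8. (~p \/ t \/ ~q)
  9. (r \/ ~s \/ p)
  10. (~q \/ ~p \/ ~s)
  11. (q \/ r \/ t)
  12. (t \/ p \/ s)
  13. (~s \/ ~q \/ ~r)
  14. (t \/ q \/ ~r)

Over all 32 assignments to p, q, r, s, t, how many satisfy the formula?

4

Satisfying assignments:
  p=F q=T r=F s=F t=T
  p=T q=F r=F s=T t=T
  p=T q=F r=T s=T t=T
  p=T q=T r=F s=F t=T
Count: 4.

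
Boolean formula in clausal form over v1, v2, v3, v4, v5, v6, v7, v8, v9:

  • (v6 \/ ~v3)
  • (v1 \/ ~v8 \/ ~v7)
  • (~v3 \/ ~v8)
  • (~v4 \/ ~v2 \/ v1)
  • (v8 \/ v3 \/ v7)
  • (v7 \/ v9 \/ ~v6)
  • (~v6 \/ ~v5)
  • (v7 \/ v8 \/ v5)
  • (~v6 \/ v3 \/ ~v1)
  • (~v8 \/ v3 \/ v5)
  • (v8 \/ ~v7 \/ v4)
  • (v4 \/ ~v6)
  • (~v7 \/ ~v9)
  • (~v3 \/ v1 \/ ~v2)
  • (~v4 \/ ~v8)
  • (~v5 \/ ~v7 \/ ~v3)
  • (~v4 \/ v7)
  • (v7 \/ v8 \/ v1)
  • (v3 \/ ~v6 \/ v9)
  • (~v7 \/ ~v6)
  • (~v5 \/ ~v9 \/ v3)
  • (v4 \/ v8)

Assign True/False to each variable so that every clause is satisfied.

v1=False, v2=False, v3=False, v4=True, v5=True, v6=False, v7=True, v8=False, v9=False

Check each clause:
  1. (v6 \/ ~v3) — ~v3 is true.
  2. (~v8 \/ ~v7 \/ v1) — ~v8 is true.
  3. (~v3 \/ ~v8) — ~v8 is true.
  4. (v1 \/ ~v2 \/ ~v4) — ~v2 is true.
  5. (v8 \/ v3 \/ v7) — v7 is true.
  6. (~v6 \/ v7 \/ v9) — ~v6 is true.
  7. (~v6 \/ ~v5) — ~v6 is true.
  8. (v8 \/ v7 \/ v5) — v5 is true.
  9. (~v6 \/ ~v1 \/ v3) — ~v6 is true.
  10. (~v8 \/ v5 \/ v3) — ~v8 is true.
  11. (v4 \/ ~v7 \/ v8) — v4 is true.
  12. (v4 \/ ~v6) — ~v6 is true.
  13. (~v7 \/ ~v9) — ~v9 is true.
  14. (~v3 \/ v1 \/ ~v2) — ~v3 is true.
  15. (~v4 \/ ~v8) — ~v8 is true.
  16. (~v7 \/ ~v3 \/ ~v5) — ~v3 is true.
  17. (~v4 \/ v7) — v7 is true.
  18. (v8 \/ v7 \/ v1) — v7 is true.
  19. (v9 \/ v3 \/ ~v6) — ~v6 is true.
  20. (~v7 \/ ~v6) — ~v6 is true.
  21. (~v9 \/ ~v5 \/ v3) — ~v9 is true.
  22. (v8 \/ v4) — v4 is true.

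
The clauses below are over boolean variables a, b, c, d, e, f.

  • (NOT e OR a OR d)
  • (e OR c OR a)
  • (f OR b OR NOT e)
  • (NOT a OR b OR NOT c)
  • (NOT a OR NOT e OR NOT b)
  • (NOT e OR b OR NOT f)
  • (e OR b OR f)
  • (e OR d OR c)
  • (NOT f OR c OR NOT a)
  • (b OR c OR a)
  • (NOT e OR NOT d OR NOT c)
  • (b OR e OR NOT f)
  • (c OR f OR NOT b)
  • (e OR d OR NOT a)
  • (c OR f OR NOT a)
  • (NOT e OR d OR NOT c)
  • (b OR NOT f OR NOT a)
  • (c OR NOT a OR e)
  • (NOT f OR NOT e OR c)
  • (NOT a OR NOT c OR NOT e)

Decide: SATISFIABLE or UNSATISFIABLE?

SATISFIABLE

Try a = False.
The remaining clauses are satisfied by b = True, c = True, d = True, e = False, f = False.
Every clause has at least one true literal under this assignment.
So a=F, b=T, c=T, d=T, e=F, f=F is a satisfying assignment.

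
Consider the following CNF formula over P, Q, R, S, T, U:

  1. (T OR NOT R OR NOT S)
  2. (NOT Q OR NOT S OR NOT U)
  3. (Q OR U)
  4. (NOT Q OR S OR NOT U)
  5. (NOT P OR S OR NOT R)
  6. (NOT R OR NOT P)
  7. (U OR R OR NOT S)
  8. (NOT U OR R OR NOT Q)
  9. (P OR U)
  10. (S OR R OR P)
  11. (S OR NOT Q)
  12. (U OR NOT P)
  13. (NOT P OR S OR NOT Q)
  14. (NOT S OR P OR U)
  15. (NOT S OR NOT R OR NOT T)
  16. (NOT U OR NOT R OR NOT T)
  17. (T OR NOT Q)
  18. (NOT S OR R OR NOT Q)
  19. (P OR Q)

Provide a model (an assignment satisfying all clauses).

P=T, Q=F, R=F, S=T, T=T, U=T

Check each clause:
  1. (NOT S OR T OR NOT R) — NOT R is true.
  2. (NOT S OR NOT U OR NOT Q) — NOT Q is true.
  3. (Q OR U) — U is true.
  4. (NOT U OR NOT Q OR S) — S is true.
  5. (NOT P OR S OR NOT R) — S is true.
  6. (NOT R OR NOT P) — NOT R is true.
  7. (NOT S OR U OR R) — U is true.
  8. (NOT Q OR NOT U OR R) — NOT Q is true.
  9. (U OR P) — P is true.
  10. (R OR S OR P) — P is true.
  11. (S OR NOT Q) — S is true.
  12. (U OR NOT P) — U is true.
  13. (NOT Q OR S OR NOT P) — S is true.
  14. (NOT S OR U OR P) — P is true.
  15. (NOT R OR NOT S OR NOT T) — NOT R is true.
  16. (NOT T OR NOT U OR NOT R) — NOT R is true.
  17. (NOT Q OR T) — T is true.
  18. (NOT Q OR R OR NOT S) — NOT Q is true.
  19. (Q OR P) — P is true.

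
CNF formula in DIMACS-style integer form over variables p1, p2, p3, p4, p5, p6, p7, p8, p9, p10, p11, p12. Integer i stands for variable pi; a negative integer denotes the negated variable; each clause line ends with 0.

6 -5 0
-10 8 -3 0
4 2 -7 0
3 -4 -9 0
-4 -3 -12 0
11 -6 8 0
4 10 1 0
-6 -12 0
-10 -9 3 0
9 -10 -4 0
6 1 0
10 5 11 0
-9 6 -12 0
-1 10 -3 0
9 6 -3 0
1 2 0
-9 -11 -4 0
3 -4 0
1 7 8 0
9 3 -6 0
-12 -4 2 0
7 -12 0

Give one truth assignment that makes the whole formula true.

p1=True, p2=True, p3=True, p4=False, p5=True, p6=True, p7=True, p8=True, p9=True, p10=True, p11=False, p12=False

Check each clause:
  1. (p6 || !p5) — p6 is true.
  2. (p8 || !p3 || !p10) — p8 is true.
  3. (!p7 || p2 || p4) — p2 is true.
  4. (p3 || !p9 || !p4) — p3 is true.
  5. (!p12 || !p4 || !p3) — !p12 is true.
  6. (!p6 || p11 || p8) — p8 is true.
  7. (p1 || p10 || p4) — p1 is true.
  8. (!p6 || !p12) — !p12 is true.
  9. (p3 || !p10 || !p9) — p3 is true.
  10. (!p10 || !p4 || p9) — p9 is true.
  11. (p6 || p1) — p1 is true.
  12. (p5 || p10 || p11) — p10 is true.
  13. (!p9 || p6 || !p12) — !p12 is true.
  14. (!p1 || !p3 || p10) — p10 is true.
  15. (p9 || p6 || !p3) — p9 is true.
  16. (p1 || p2) — p1 is true.
  17. (!p4 || !p11 || !p9) — !p4 is true.
  18. (p3 || !p4) — p3 is true.
  19. (p1 || p8 || p7) — p8 is true.
  20. (!p6 || p3 || p9) — p9 is true.
  21. (p2 || !p4 || !p12) — p2 is true.
  22. (p7 || !p12) — !p12 is true.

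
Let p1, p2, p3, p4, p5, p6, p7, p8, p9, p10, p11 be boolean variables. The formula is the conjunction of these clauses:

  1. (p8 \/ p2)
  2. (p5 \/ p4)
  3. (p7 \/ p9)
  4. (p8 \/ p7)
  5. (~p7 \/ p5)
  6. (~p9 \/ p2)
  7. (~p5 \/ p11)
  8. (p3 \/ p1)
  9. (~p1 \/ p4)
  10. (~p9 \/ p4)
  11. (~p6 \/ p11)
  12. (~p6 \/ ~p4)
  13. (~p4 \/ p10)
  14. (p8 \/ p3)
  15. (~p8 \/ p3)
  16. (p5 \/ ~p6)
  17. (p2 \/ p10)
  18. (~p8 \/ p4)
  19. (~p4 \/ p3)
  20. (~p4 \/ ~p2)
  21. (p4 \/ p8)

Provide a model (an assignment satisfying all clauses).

p1=False, p2=False, p3=True, p4=True, p5=True, p6=False, p7=True, p8=True, p9=False, p10=True, p11=True

Pure literal: p3 appears only positively; assign p3 = True.
Pure literal: p6 appears only negated; assign p6 = False.
Set p1 = False and propagate.
Branch on p2: take p2 = False.
  then p8 is forced to True.
  then p9 is forced to False.
  then p7 is forced to True.
  then p5 is forced to True.
  then p11 is forced to True.
  then p10 is forced to True.
  then p4 is forced to True.
Every clause has at least one true literal under this assignment.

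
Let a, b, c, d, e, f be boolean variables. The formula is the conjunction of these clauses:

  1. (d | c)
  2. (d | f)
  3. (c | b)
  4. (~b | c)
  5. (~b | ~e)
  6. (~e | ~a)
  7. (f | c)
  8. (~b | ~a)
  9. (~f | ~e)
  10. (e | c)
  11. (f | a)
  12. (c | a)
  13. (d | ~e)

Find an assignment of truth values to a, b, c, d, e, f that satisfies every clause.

c occurs only positively in the remaining clauses — set c = True.
d occurs only positively in the remaining clauses — set d = True.
Branch on a: take a = True.
  then e is forced to False.
  then b is forced to False.
f is now unconstrained; take f = False.
Every clause has at least one true literal under this assignment.
Check each clause:
  1. (d | c) — c is true.
  2. (f | d) — d is true.
  3. (b | c) — c is true.
  4. (c | ~b) — c is true.
  5. (~e | ~b) — ~e is true.
  6. (~a | ~e) — ~e is true.
  7. (f | c) — c is true.
  8. (~a | ~b) — ~b is true.
  9. (~f | ~e) — ~f is true.
  10. (e | c) — c is true.
  11. (a | f) — a is true.
  12. (a | c) — a is true.
  13. (d | ~e) — ~e is true.

a=True  b=False  c=True  d=True  e=False  f=False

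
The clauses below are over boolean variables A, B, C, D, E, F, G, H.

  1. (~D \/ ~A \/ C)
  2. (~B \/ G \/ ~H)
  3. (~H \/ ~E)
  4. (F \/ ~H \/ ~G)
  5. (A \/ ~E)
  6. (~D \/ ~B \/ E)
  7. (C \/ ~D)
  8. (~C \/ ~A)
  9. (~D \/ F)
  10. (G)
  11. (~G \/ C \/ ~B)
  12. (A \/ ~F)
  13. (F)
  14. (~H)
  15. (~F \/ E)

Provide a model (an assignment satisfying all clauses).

A = T  B = F  C = F  D = F  E = T  F = T  G = T  H = F

Check each clause:
  1. (C \/ ~D \/ ~A) — ~D is true.
  2. (G \/ ~H \/ ~B) — ~H is true.
  3. (~H \/ ~E) — ~H is true.
  4. (~H \/ F \/ ~G) — ~H is true.
  5. (A \/ ~E) — A is true.
  6. (E \/ ~D \/ ~B) — ~D is true.
  7. (~D \/ C) — ~D is true.
  8. (~A \/ ~C) — ~C is true.
  9. (~D \/ F) — ~D is true.
  10. (G) — G is true.
  11. (~G \/ C \/ ~B) — ~B is true.
  12. (A \/ ~F) — A is true.
  13. (F) — F is true.
  14. (~H) — ~H is true.
  15. (E \/ ~F) — E is true.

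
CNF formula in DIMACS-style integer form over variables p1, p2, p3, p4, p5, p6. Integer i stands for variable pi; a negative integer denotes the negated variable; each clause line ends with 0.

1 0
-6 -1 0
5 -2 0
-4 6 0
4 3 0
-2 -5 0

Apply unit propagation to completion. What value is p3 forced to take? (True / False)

Unit clause (p1) sets p1 = True.
In (!p6 || !p1), !p1 is now false; !p6 must hold, so p6 = False.
From (!p4 || p6) and p6 = False: p4 = False.
(p4 || p3): since p4 = False, the clause reduces to (p3). p3 = True.

True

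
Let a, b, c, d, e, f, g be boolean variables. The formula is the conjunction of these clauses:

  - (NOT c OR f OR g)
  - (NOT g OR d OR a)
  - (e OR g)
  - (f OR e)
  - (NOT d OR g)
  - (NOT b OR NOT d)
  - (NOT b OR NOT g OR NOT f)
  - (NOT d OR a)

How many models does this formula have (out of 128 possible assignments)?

Split on g, then d.
  g=T, d=T: c free; 3 ways for (a,b,e,f) × 2^1 = 6.
  g=T, d=F: c free; 4 ways for (a,b,e,f) × 2^1 = 8.
  g=F, d=T: a clause becomes empty — 0.
  g=F, d=F: a, b free; 3 ways for (c,e,f) × 2^2 = 12.
Total: 6 + 8 + 0 + 12 = 26.

26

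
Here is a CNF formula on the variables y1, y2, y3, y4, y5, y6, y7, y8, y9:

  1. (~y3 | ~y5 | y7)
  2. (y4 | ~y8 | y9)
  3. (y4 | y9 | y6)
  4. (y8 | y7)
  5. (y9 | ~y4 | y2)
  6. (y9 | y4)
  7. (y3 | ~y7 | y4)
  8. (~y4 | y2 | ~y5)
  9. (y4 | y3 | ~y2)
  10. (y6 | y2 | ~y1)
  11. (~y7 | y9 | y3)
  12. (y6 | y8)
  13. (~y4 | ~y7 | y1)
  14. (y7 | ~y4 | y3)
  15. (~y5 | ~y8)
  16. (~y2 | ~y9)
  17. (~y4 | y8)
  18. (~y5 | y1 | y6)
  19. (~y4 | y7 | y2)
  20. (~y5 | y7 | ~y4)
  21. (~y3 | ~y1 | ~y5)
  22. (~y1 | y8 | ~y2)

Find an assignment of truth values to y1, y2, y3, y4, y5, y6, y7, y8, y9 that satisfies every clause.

y5 occurs only negated in the remaining clauses — set y5 = False.
Pure literal: y6 appears only positively; assign y6 = True.
Set y1 = False and propagate.
Try y2 = True.
  then y9 is forced to False.
  then y4 is forced to True.
  then y7 is forced to False.
  then y8 is forced to True.
  then y3 is forced to True.
Every clause has at least one true literal under this assignment.
Check each clause:
  1. (y7 | ~y5 | ~y3) — ~y5 is true.
  2. (y9 | y4 | ~y8) — y4 is true.
  3. (y9 | y6 | y4) — y4 is true.
  4. (y7 | y8) — y8 is true.
  5. (y2 | ~y4 | y9) — y2 is true.
  6. (y4 | y9) — y4 is true.
  7. (y4 | ~y7 | y3) — ~y7 is true.
  8. (~y5 | y2 | ~y4) — y2 is true.
  9. (~y2 | y3 | y4) — y3 is true.
  10. (y2 | y6 | ~y1) — y2 is true.
  11. (y3 | ~y7 | y9) — y3 is true.
  12. (y8 | y6) — y8 is true.
  13. (~y4 | ~y7 | y1) — ~y7 is true.
  14. (y7 | ~y4 | y3) — y3 is true.
  15. (~y5 | ~y8) — ~y5 is true.
  16. (~y9 | ~y2) — ~y9 is true.
  17. (y8 | ~y4) — y8 is true.
  18. (y1 | y6 | ~y5) — ~y5 is true.
  19. (y2 | y7 | ~y4) — y2 is true.
  20. (~y4 | ~y5 | y7) — ~y5 is true.
  21. (~y1 | ~y5 | ~y3) — ~y5 is true.
  22. (~y2 | ~y1 | y8) — y8 is true.

y1 = False, y2 = True, y3 = True, y4 = True, y5 = False, y6 = True, y7 = False, y8 = True, y9 = False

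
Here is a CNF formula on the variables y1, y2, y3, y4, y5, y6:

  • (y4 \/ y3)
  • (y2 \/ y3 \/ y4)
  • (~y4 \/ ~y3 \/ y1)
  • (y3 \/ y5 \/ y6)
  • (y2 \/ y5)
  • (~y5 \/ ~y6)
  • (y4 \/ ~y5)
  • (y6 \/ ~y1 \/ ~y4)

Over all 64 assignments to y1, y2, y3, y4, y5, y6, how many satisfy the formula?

9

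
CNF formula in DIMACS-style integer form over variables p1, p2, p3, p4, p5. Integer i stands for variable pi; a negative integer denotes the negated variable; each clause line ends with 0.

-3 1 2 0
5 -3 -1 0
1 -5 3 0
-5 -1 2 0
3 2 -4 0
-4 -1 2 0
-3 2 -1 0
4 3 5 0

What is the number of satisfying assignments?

10

Split on p1, then p3.
  p1=T, p3=T: remaining (p2,p4,p5) ∈ {(T,F,T); (T,T,T)} — 2.
  p1=T, p3=F: remaining (p2,p4,p5) ∈ {(T,F,T); (T,T,F); (T,T,T)} — 3.
  p1=F, p3=T: remaining (p2,p4,p5) ∈ {(T,F,F); (T,F,T); (T,T,F); (T,T,T)} — 4.
  p1=F, p3=F: remaining (p2,p4,p5) ∈ {(T,T,F)} — 1.
Total: 2 + 3 + 4 + 1 = 10.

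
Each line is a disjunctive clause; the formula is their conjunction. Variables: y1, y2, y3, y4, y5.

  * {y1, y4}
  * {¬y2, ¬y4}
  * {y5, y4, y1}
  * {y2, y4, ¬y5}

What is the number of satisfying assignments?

Split on y4, then y1.
  y4=T, y1=T: remaining (y2,y3,y5) ∈ {(F,F,F); (F,F,T); (F,T,F); (F,T,T)} — 4.
  y4=T, y1=F: remaining (y2,y3,y5) ∈ {(F,F,F); (F,F,T); (F,T,F); (F,T,T)} — 4.
  y4=F, y1=T: y3 free; 3 ways for (y2,y5) × 2^1 = 6.
  y4=F, y1=F: a clause becomes empty — 0.
Total: 4 + 4 + 6 + 0 = 14.

14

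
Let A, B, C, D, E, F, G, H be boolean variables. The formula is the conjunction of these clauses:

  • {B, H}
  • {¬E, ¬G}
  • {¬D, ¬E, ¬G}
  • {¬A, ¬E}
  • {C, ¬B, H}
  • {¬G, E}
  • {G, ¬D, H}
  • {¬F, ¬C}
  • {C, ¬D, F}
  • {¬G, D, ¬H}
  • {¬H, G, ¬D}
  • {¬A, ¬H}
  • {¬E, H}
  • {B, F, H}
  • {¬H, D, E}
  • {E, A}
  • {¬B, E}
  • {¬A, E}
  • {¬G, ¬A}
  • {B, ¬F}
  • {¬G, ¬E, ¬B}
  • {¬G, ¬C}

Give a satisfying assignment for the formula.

A=False, B=False, C=False, D=False, E=True, F=False, G=False, H=True

Check each clause:
  1. {B, H} — H is true.
  2. {¬E, ¬G} — ¬G is true.
  3. {¬E, ¬D, ¬G} — ¬G is true.
  4. {¬A, ¬E} — ¬A is true.
  5. {¬B, C, H} — H is true.
  6. {¬G, E} — ¬G is true.
  7. {G, H, ¬D} — H is true.
  8. {¬F, ¬C} — ¬F is true.
  9. {C, ¬D, F} — ¬D is true.
  10. {D, ¬G, ¬H} — ¬G is true.
  11. {G, ¬D, ¬H} — ¬D is true.
  12. {¬H, ¬A} — ¬A is true.
  13. {¬E, H} — H is true.
  14. {B, F, H} — H is true.
  15. {E, D, ¬H} — E is true.
  16. {E, A} — E is true.
  17. {E, ¬B} — E is true.
  18. {¬A, E} — E is true.
  19. {¬G, ¬A} — ¬G is true.
  20. {¬F, B} — ¬F is true.
  21. {¬B, ¬E, ¬G} — ¬G is true.
  22. {¬G, ¬C} — ¬G is true.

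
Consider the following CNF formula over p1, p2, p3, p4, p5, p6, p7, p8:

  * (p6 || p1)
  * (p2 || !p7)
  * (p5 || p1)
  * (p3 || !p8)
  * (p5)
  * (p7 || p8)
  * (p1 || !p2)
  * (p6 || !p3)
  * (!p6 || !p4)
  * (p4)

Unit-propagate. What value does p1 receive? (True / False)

True

Unit clause (p5) sets p5 = True.
(p4) stands alone — p4 = True.
(!p4 || !p6): since p4 = True, the clause reduces to (!p6). p6 = False.
In (p1 || p6), p6 is now false; p1 must hold, so p1 = True.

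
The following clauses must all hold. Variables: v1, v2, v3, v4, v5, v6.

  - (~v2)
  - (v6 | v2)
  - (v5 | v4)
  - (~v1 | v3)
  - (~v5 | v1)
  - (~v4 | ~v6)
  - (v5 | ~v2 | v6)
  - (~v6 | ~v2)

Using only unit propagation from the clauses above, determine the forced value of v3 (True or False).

(~v2) stands alone — v2 = False.
(v6 | v2): since v2 = False, the clause reduces to (v6). v6 = True.
In (~v6 | ~v4), ~v6 is now false; ~v4 must hold, so v4 = False.
(v5 | v4): since v4 = False, the clause reduces to (v5). v5 = True.
(v1 | ~v5): since v5 = True, the clause reduces to (v1). v1 = True.
(v3 | ~v1): since v1 = True, the clause reduces to (v3). v3 = True.

True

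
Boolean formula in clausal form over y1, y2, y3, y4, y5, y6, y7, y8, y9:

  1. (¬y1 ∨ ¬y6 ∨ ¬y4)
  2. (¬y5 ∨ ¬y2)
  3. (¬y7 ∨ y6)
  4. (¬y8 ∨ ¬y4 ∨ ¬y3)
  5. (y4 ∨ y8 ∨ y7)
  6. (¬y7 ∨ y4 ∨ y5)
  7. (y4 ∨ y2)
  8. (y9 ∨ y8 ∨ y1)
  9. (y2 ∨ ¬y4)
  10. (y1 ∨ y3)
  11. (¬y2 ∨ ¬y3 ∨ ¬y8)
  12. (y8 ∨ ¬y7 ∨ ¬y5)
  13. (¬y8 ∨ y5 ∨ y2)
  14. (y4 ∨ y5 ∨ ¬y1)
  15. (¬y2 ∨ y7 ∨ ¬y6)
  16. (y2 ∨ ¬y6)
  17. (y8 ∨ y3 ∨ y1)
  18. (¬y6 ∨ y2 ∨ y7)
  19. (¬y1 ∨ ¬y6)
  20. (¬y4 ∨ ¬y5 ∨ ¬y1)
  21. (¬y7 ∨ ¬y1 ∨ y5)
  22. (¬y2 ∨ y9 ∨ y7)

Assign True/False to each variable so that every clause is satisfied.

y9 occurs only positively in the remaining clauses — set y9 = True.
Set y1 = True and propagate.
  then y6 is forced to False.
  then y7 is forced to False.
Try y2 = True.
  then y5 is forced to False.
  then y4 is forced to True.
Set y3 = False and propagate.
y8 is now unconstrained; take y8 = True.
Check each clause:
  1. (¬y4 ∨ ¬y1 ∨ ¬y6) — ¬y6 is true.
  2. (¬y2 ∨ ¬y5) — ¬y5 is true.
  3. (¬y7 ∨ y6) — ¬y7 is true.
  4. (¬y4 ∨ ¬y3 ∨ ¬y8) — ¬y3 is true.
  5. (y4 ∨ y8 ∨ y7) — y8 is true.
  6. (y5 ∨ y4 ∨ ¬y7) — ¬y7 is true.
  7. (y4 ∨ y2) — y2 is true.
  8. (y8 ∨ y9 ∨ y1) — y8 is true.
  9. (¬y4 ∨ y2) — y2 is true.
  10. (y3 ∨ y1) — y1 is true.
  11. (¬y2 ∨ ¬y3 ∨ ¬y8) — ¬y3 is true.
  12. (¬y7 ∨ y8 ∨ ¬y5) — y8 is true.
  13. (y2 ∨ y5 ∨ ¬y8) — y2 is true.
  14. (y5 ∨ ¬y1 ∨ y4) — y4 is true.
  15. (y7 ∨ ¬y2 ∨ ¬y6) — ¬y6 is true.
  16. (¬y6 ∨ y2) — ¬y6 is true.
  17. (y3 ∨ y1 ∨ y8) — y8 is true.
  18. (¬y6 ∨ y7 ∨ y2) — y2 is true.
  19. (¬y6 ∨ ¬y1) — ¬y6 is true.
  20. (¬y4 ∨ ¬y1 ∨ ¬y5) — ¬y5 is true.
  21. (¬y1 ∨ y5 ∨ ¬y7) — ¬y7 is true.
  22. (y9 ∨ ¬y2 ∨ y7) — y9 is true.

y1 = True, y2 = True, y3 = False, y4 = True, y5 = False, y6 = False, y7 = False, y8 = True, y9 = True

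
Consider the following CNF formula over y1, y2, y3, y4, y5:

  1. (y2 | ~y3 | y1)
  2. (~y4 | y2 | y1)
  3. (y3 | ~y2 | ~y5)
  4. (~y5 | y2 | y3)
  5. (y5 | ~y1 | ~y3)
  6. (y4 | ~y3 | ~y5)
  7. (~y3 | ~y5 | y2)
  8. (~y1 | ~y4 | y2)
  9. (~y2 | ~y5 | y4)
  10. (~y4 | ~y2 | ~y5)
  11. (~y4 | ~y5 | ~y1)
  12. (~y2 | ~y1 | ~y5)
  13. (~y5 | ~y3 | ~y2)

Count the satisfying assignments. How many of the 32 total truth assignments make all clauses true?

8

Satisfying assignments:
  y1=0 y2=0 y3=0 y4=0 y5=0
  y1=0 y2=1 y3=0 y4=0 y5=0
  y1=0 y2=1 y3=0 y4=1 y5=0
  y1=0 y2=1 y3=1 y4=0 y5=0
  y1=0 y2=1 y3=1 y4=1 y5=0
  y1=1 y2=0 y3=0 y4=0 y5=0
  y1=1 y2=1 y3=0 y4=0 y5=0
  y1=1 y2=1 y3=0 y4=1 y5=0
Count: 8.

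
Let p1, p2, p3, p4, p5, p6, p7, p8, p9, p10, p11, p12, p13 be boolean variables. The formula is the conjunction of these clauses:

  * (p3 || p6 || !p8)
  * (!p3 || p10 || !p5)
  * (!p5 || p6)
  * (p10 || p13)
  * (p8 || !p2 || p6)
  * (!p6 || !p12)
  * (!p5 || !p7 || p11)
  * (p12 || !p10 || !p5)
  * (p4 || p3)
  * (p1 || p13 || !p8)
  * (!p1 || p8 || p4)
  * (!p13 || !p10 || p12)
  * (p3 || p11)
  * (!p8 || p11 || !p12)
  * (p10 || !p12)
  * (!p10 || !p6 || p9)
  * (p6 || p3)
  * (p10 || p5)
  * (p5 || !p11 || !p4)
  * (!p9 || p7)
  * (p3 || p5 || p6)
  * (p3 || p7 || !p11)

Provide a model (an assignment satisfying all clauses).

p1=T, p2=T, p3=T, p4=F, p5=F, p6=F, p7=F, p8=T, p9=F, p10=T, p11=T, p12=T, p13=T

Try p1 = True.
The remaining clauses are satisfied by p2 = True, p3 = True, p4 = False, p5 = False, p6 = False, p7 = False, p8 = True, p9 = False, p10 = True, p11 = True, p12 = True, p13 = True.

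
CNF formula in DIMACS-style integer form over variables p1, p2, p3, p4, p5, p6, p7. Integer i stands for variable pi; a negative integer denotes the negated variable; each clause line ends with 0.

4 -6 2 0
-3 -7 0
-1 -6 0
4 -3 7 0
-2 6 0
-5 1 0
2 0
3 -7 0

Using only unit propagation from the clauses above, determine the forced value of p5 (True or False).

Unit clause (p2) sets p2 = True.
In (¬p2 ∨ p6), ¬p2 is now false; p6 must hold, so p6 = True.
(¬p1 ∨ ¬p6): since p6 = True, the clause reduces to (¬p1). p1 = False.
(¬p5 ∨ p1) with p1 = False leaves only ¬p5, so p5 = False.

False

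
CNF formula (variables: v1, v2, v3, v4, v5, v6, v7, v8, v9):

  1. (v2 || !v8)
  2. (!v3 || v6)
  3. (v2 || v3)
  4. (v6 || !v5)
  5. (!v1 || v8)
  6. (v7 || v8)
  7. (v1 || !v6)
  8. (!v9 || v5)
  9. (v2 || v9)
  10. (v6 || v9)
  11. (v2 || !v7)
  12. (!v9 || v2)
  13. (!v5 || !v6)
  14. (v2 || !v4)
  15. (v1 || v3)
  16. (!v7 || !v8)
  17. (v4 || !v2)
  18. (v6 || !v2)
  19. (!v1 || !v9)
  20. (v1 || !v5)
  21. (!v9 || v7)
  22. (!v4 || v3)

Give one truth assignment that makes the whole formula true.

v1=T, v2=T, v3=T, v4=T, v5=F, v6=T, v7=F, v8=T, v9=F

Branch on v1: take v1 = True.
  then v8 is forced to True.
  then v2 is forced to True.
  then v7 is forced to False.
  then v4 is forced to True.
  then v6 is forced to True.
  then v5 is forced to False.
  then v9 is forced to False.
  then v3 is forced to True.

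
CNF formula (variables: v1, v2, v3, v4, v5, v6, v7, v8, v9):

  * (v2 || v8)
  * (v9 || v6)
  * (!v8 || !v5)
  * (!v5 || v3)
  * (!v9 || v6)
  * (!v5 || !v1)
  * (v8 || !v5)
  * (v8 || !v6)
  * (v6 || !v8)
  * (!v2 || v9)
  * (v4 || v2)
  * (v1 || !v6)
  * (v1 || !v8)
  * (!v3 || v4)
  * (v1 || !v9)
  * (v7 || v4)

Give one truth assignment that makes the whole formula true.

v1=True, v2=True, v3=False, v4=False, v5=False, v6=True, v7=True, v8=True, v9=True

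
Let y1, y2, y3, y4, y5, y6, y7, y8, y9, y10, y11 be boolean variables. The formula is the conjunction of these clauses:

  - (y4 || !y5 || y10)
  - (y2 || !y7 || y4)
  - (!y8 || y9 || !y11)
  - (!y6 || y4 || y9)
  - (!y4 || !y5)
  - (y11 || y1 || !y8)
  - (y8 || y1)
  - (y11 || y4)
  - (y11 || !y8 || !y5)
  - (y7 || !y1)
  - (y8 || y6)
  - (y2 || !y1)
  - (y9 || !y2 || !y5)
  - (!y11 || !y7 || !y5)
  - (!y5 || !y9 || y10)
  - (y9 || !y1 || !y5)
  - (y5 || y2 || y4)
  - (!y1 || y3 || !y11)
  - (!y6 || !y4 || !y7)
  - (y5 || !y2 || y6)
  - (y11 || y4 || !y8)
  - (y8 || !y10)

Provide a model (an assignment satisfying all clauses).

y1=False, y2=True, y3=False, y4=False, y5=False, y6=True, y7=False, y8=True, y9=True, y10=True, y11=True

Set y1 = False and propagate.
  then y8 is forced to True.
  then y11 is forced to True.
  then y9 is forced to True.
Set y2 = True and propagate.
Set y4 = False and propagate.
For the remaining variables, y3 = False, y5 = False, y6 = True, y7 = False, y10 = True works.
Check each clause:
  1. (y10 || y4 || !y5) — y10 is true.
  2. (y4 || !y7 || y2) — !y7 is true.
  3. (!y8 || !y11 || y9) — y9 is true.
  4. (y4 || y9 || !y6) — y9 is true.
  5. (!y5 || !y4) — !y5 is true.
  6. (y1 || y11 || !y8) — y11 is true.
  7. (y1 || y8) — y8 is true.
  8. (y11 || y4) — y11 is true.
  9. (y11 || !y5 || !y8) — y11 is true.
  10. (y7 || !y1) — !y1 is true.
  11. (y6 || y8) — y8 is true.
  12. (!y1 || y2) — y2 is true.
  13. (!y2 || y9 || !y5) — y9 is true.
  14. (!y5 || !y11 || !y7) — !y7 is true.
  15. (y10 || !y9 || !y5) — y10 is true.
  16. (!y5 || !y1 || y9) — y9 is true.
  17. (y4 || y2 || y5) — y2 is true.
  18. (!y11 || y3 || !y1) — !y1 is true.
  19. (!y7 || !y6 || !y4) — !y7 is true.
  20. (y5 || !y2 || y6) — y6 is true.
  21. (y4 || !y8 || y11) — y11 is true.
  22. (y8 || !y10) — y8 is true.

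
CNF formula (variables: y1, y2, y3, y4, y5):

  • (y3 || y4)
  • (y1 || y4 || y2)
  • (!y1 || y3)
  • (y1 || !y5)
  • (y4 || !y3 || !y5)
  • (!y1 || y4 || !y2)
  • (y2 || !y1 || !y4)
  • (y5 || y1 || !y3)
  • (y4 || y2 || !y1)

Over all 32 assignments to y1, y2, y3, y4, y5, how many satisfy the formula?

The models are:
  y1=0 y2=0 y3=0 y4=1 y5=0
  y1=0 y2=1 y3=0 y4=1 y5=0
  y1=1 y2=1 y3=1 y4=1 y5=0
  y1=1 y2=1 y3=1 y4=1 y5=1
That's 4 in total.

4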